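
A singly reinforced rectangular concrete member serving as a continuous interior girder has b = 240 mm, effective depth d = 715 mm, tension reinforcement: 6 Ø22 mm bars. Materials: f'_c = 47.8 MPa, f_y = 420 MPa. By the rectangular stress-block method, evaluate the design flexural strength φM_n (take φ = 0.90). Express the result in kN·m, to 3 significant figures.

A_s = 6 × 380 = 2280 mm².
T = A_s f_y = 2280 × 420 = 957600 N = 957.6 kN.
From C = T: a = T/(0.85 f'_c b) = 957600/(0.85 × 47.8 × 240) = 98.20 mm.
M_n = T(d − a/2) = 957.6 kN × (715 − 49.1) mm = 637.67 kN·m.
φM_n = 0.90 × 637.67 = 573.90 kN·m.

φM_n ≈ 574 kN·m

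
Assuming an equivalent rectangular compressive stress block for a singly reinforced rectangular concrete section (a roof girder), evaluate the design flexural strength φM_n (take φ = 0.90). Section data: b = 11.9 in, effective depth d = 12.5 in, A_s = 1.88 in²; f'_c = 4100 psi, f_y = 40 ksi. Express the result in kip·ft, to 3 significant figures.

T = A_s f_y = 1.88 × 40 = 75.2 kips.
a = T/(0.85 f'_c b) = 75.2/(0.85 × 4.1 × 11.9) = 1.813 in.
M_n = T(d − a/2) = 75.2 × (12.5 − 0.9065) = 871.8 kip·in = 871.8/12 = 72.65 kip·ft.
φM_n = 0.90 × 72.65 = 65.39 kip·ft.

φM_n ≈ 65.4 kip·ft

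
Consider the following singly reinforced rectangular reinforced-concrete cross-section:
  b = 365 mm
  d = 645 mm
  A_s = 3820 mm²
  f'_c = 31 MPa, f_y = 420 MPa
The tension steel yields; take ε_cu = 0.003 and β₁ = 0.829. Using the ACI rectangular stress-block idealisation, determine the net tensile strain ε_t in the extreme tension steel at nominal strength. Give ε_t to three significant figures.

ε_t ≈ 0.00662

a = A_s f_y/(0.85 f'_c b) = 166.82 mm.
β₁ = 0.829, so c = a/β₁ = 166.82/0.829 = 201.23 mm.
From the linear strain diagram with ε_cu = 0.003: ε_t = 0.003 (d − c)/c = 0.003 × (645 − 201.23)/201.23 = 0.00662.
Since ε_t ≥ 0.005, the section is tension-controlled.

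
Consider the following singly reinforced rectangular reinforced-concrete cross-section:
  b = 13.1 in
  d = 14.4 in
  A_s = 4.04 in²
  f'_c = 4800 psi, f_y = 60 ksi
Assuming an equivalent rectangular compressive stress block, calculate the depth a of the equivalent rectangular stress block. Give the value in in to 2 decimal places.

a ≈ 4.54 in

T = A_s f_y = 4.04 × 60 = 242.4 kips.
a = T/(0.85 f'_c b) = 242.4/(0.85 × 4.8 × 13.1) = 4.54 in.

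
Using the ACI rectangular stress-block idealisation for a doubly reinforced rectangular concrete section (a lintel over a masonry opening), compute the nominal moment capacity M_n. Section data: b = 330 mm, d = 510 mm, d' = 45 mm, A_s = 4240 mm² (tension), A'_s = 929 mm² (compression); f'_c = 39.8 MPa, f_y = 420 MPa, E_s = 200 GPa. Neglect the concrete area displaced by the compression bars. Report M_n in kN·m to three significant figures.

Assume both tension and compression steel yield.
Net tension couple steel: A_s − A'_s = 3311 mm².
a = (A_s − A'_s) f_y / (0.85 f'_c b) = 1390620/(0.85 × 39.8 × 330) = 124.56 mm.
c = a/β₁ = 124.56/0.766 = 162.61 mm; ε'_s = 0.003(c − d')/c = 0.0022 ≥ f_y/E_s = 0.0021, so compression steel does yield.
M_n = (A_s − A'_s) f_y (d − a/2) + A'_s f_y (d − d') = [1390620 × (510 − 62.28) + 390180 × (510 − 45)] × 10⁻⁶ = 622.61 + 181.43 = 804.04 kN·m.

M_n ≈ 804 kN·m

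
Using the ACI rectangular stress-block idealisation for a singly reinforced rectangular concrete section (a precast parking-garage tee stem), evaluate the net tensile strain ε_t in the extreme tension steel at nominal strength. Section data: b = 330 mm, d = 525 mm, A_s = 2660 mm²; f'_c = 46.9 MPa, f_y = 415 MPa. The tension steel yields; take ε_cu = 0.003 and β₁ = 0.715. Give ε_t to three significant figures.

ε_t ≈ 0.0104

a = A_s f_y/(0.85 f'_c b) = 83.91 mm.
β₁ = 0.715, so c = a/β₁ = 83.91/0.715 = 117.36 mm.
From the linear strain diagram with ε_cu = 0.003: ε_t = 0.003 (d − c)/c = 0.003 × (525 − 117.36)/117.36 = 0.0104.
Since ε_t ≥ 0.005, the section is tension-controlled.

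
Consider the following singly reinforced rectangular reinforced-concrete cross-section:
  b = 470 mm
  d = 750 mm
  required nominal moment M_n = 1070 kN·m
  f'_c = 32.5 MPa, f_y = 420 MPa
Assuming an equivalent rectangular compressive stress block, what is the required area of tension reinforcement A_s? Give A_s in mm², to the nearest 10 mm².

A_s ≈ 3690 mm²

With M_n = 0.85 f'_c a b (d − a/2), solve the quadratic for a:
a = d − √(d² − 2M_n/(0.85 f'_c b)) = 750 − √(750² − 2 × 1070×10⁶/(0.85 × 32.5 × 470)) = 119.38 mm.
A_s = 0.85 f'_c a b / f_y = 0.85 × 32.5 × 119.38 × 470 / 420 = 3690.5 mm².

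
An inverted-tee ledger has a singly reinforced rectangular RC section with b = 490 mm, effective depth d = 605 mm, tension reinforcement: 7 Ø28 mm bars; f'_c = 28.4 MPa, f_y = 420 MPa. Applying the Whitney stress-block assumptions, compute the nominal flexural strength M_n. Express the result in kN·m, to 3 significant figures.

M_n ≈ 957 kN·m

A_s = 7 × 616 = 4312 mm².
T = A_s f_y = 4312 × 420 = 1811040 N = 1811.04 kN.
From C = T: a = T/(0.85 f'_c b) = 1811040/(0.85 × 28.4 × 490) = 153.11 mm.
M_n = T(d − a/2) = 1811.04 kN × (605 − 76.555) mm = 957.04 kN·m.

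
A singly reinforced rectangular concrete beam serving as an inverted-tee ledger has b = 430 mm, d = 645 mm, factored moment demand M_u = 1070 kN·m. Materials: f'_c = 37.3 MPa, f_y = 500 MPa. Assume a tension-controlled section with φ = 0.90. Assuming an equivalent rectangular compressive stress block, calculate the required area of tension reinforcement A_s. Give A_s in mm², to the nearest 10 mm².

A_s ≈ 4180 mm²

M_n = M_u/φ = 1070/0.90 = 1188.89 kN·m.
With M_n = 0.85 f'_c a b (d − a/2), solve the quadratic for a:
a = d − √(d² − 2M_n/(0.85 f'_c b)) = 645 − √(645² − 2 × 1188.89×10⁶/(0.85 × 37.3 × 430)) = 153.46 mm.
A_s = 0.85 f'_c a b / f_y = 0.85 × 37.3 × 153.46 × 430 / 500 = 4184.3 mm².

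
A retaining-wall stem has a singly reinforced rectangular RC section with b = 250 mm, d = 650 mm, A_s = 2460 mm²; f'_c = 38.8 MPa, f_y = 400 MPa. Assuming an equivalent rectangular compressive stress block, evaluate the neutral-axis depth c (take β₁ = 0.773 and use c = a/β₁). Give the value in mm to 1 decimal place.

T = A_s f_y = 2460 × 400 = 984000 N = 984 kN.
Setting C = 0.85 f'_c a b equal to T: a = 984000/(0.85 × 38.8 × 250) = 119.345 mm.
With β₁ = 0.773, c = a/β₁ = 119.345/0.773 = 154.4 mm.

c ≈ 154.4 mm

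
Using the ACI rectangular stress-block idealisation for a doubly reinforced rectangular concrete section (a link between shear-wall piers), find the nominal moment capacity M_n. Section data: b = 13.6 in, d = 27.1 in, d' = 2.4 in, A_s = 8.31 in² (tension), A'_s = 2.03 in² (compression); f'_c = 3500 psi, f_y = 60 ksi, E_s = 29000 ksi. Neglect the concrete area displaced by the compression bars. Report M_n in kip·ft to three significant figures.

M_n ≈ 955 kip·ft

Assume both steels yield.
a = (A_s − A'_s) f_y/(0.85 f'_c b) = (8.31 − 2.03) × 60/(0.85 × 3.5 × 13.6) = 9.313 in.
c = a/β₁ = 9.313/0.85 = 10.956 in; ε'_s = 0.003(c − d')/c = 0.0023 ≥ ε_y = 0.0021, so the compression steel yields.
M_n = (A_s − A'_s) f_y (d − a/2) + A'_s f_y (d − d') = 376.8 × (27.1 − 4.6565) + 121.8 × (27.1 − 2.4) = 8456.7 + 3008.5 = 11465.2 kip·in = 11465.2/12 = 955.43 kip·ft.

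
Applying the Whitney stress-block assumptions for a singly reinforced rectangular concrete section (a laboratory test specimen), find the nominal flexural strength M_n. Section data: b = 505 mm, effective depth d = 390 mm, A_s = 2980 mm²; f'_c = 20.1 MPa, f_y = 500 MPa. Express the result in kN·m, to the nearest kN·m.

T = A_s f_y = 2980 × 500 = 1490000 N = 1490 kN.
From C = T: a = T/(0.85 f'_c b) = 1490000/(0.85 × 20.1 × 505) = 172.70 mm.
M_n = T(d − a/2) = 1490 kN × (390 − 86.35) mm = 452.44 kN·m.

M_n ≈ 452 kN·m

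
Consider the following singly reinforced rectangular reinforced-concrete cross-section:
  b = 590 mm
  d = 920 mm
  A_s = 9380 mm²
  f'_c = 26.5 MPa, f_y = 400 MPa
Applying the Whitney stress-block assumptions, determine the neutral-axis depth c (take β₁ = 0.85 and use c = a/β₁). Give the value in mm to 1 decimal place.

T = A_s f_y = 9380 × 400 = 3752000 N = 3752 kN.
Setting C = 0.85 f'_c a b equal to T: a = 3752000/(0.85 × 26.5 × 590) = 282.323 mm.
With β₁ = 0.85, c = a/β₁ = 282.323/0.85 = 332.1 mm.

c ≈ 332.1 mm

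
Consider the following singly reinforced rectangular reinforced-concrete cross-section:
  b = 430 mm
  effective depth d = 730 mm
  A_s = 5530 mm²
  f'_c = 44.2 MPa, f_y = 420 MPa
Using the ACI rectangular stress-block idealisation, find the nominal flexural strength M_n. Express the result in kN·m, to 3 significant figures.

T = A_s f_y = 5530 × 420 = 2322600 N = 2322.6 kN.
From C = T: a = T/(0.85 f'_c b) = 2322600/(0.85 × 44.2 × 430) = 143.77 mm.
M_n = T(d − a/2) = 2322.6 kN × (730 − 71.885) mm = 1528.54 kN·m.

M_n ≈ 1530 kN·m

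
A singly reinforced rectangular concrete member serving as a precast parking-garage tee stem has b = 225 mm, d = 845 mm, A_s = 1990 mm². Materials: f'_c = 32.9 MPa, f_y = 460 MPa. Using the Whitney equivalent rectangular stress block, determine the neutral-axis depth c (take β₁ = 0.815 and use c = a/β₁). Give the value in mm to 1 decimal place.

T = A_s f_y = 1990 × 460 = 915400 N = 915.4 kN.
Setting C = 0.85 f'_c a b equal to T: a = 915400/(0.85 × 32.9 × 225) = 145.483 mm.
With β₁ = 0.815, c = a/β₁ = 145.483/0.815 = 178.5 mm.

c ≈ 178.5 mm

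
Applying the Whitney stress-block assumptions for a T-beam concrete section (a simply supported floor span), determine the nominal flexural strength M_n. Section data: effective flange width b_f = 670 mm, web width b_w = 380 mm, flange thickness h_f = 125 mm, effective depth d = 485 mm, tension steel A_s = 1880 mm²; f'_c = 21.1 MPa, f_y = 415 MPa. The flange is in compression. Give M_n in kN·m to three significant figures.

M_n ≈ 353 kN·m

Tension: T = A_s f_y = 1880 × 415 = 780200 N.
Try a within the flange: a = T/(0.85 f'_c b_f) = 780200/(0.85 × 21.1 × 670) = 64.93 mm.
Since a = 64.93 ≤ h_f = 125 mm, the stress block lies entirely in the flange; analyse as a rectangular beam of width b_f.
M_n = T(d − a/2) = 780200 × (485 − 32.465) = 353.07 × 10⁶ N·mm.
M_n = 353.07 kN·m.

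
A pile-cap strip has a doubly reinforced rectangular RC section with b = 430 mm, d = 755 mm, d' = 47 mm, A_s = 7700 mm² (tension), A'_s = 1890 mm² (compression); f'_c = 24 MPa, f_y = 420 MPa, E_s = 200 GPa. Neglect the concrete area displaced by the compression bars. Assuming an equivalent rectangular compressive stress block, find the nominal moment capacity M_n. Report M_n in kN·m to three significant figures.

Assume both tension and compression steel yield.
Net tension couple steel: A_s − A'_s = 5810 mm².
a = (A_s − A'_s) f_y / (0.85 f'_c b) = 2440200/(0.85 × 24 × 430) = 278.18 mm.
c = a/β₁ = 278.18/0.85 = 327.27 mm; ε'_s = 0.003(c − d')/c = 0.0026 ≥ f_y/E_s = 0.0021, so compression steel does yield.
M_n = (A_s − A'_s) f_y (d − a/2) + A'_s f_y (d − d') = [2440200 × (755 − 139.09) + 793800 × (755 − 47)] × 10⁻⁶ = 1502.94 + 562.01 = 2064.95 kN·m.

M_n ≈ 2060 kN·m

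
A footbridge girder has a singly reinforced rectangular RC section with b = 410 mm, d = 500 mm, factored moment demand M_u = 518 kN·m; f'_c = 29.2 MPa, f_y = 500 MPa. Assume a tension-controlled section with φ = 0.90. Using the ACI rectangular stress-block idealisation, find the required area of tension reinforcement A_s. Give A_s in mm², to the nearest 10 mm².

A_s ≈ 2650 mm²

M_n = M_u/φ = 518/0.90 = 575.556 kN·m.
With M_n = 0.85 f'_c a b (d − a/2), solve the quadratic for a:
a = d − √(d² − 2M_n/(0.85 f'_c b)) = 500 − √(500² − 2 × 575.556×10⁶/(0.85 × 29.2 × 410)) = 130.02 mm.
A_s = 0.85 f'_c a b / f_y = 0.85 × 29.2 × 130.02 × 410 / 500 = 2646.2 mm².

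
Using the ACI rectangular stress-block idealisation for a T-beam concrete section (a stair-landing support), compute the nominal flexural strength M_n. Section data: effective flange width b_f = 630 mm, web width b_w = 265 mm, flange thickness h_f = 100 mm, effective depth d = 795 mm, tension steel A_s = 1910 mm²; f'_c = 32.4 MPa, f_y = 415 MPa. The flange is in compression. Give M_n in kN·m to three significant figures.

Tension: T = A_s f_y = 1910 × 415 = 792650 N.
Try a within the flange: a = T/(0.85 f'_c b_f) = 792650/(0.85 × 32.4 × 630) = 45.69 mm.
Since a = 45.69 ≤ h_f = 100 mm, the stress block lies entirely in the flange; analyse as a rectangular beam of width b_f.
M_n = T(d − a/2) = 792650 × (795 − 22.845) = 612.05 × 10⁶ N·mm.
M_n = 612.05 kN·m.

M_n ≈ 612 kN·m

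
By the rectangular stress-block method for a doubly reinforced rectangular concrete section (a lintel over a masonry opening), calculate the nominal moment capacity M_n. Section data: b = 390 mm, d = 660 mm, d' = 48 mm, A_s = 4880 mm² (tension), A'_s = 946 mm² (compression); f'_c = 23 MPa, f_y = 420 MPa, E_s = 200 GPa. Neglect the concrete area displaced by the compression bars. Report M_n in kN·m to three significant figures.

M_n ≈ 1150 kN·m

Assume both tension and compression steel yield.
Net tension couple steel: A_s − A'_s = 3934 mm².
a = (A_s − A'_s) f_y / (0.85 f'_c b) = 1652280/(0.85 × 23 × 390) = 216.71 mm.
c = a/β₁ = 216.71/0.85 = 254.95 mm; ε'_s = 0.003(c − d')/c = 0.0024 ≥ f_y/E_s = 0.0021, so compression steel does yield.
M_n = (A_s − A'_s) f_y (d − a/2) + A'_s f_y (d − d') = [1652280 × (660 − 108.355) + 397320 × (660 − 48)] × 10⁻⁶ = 911.47 + 243.16 = 1154.63 kN·m.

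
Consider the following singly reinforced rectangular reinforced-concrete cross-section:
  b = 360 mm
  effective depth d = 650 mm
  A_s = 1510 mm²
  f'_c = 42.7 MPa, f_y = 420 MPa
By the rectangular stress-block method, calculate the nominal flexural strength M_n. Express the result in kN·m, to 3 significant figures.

M_n ≈ 397 kN·m

T = A_s f_y = 1510 × 420 = 634200 N = 634.2 kN.
From C = T: a = T/(0.85 f'_c b) = 634200/(0.85 × 42.7 × 360) = 48.54 mm.
M_n = T(d − a/2) = 634.2 kN × (650 − 24.27) mm = 396.84 kN·m.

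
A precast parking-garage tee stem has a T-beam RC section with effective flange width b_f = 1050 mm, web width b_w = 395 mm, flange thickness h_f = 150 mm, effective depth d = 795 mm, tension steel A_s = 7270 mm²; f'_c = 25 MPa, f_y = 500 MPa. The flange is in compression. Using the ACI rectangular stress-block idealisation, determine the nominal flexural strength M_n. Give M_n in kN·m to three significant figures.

M_n ≈ 2590 kN·m

Tension: T = A_s f_y = 7270 × 500 = 3635000 N.
Try a within the flange: a = T/(0.85 f'_c b_f) = 3635000/(0.85 × 25 × 1050) = 162.91 mm.
a = 162.91 > h_f = 150 mm: the block extends into the web. Split into flange-overhang and web parts.
C_f = 0.85 f'_c (b_f − b_w) h_f = 0.85 × 25 × (1050 − 395) × 150 = 2087813 N.
Remaining web compression depth: a_w = (T − C_f)/(0.85 f'_c b_w) = (3635000 − 2087813)/(0.85 × 25 × 395) = 184.33 mm.
M_n = C_f(d − h_f/2) + (T − C_f)(d − a_w/2) = 2087813 × (795 − 75) + 1547187 × (795 − 92.165) = 1503.23 + 1087.42 = 2590.65 × 10⁶ N·mm.
M_n = 2590.65 kN·m.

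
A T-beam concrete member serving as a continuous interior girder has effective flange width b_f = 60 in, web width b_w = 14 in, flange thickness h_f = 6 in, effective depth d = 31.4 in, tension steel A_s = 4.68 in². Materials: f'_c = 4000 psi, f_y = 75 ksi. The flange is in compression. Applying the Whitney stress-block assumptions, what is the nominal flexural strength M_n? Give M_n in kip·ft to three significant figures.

Tension: T = A_s f_y = 4.68 × 75 = 351 kips.
Try a within the flange: a = T/(0.85 f'_c b_f) = 351/(0.85 × 4 × 60) = 1.721 in.
Since a = 1.721 ≤ h_f = 6 in, the stress block lies entirely in the flange; analyse as a rectangular beam of width b_f.
M_n = T(d − a/2) = 351 × (31.4 − 0.8605) = 10719.4 kip·in.
M_n = 10719.4/12 = 893.28 kip·ft.

M_n ≈ 893 kip·ft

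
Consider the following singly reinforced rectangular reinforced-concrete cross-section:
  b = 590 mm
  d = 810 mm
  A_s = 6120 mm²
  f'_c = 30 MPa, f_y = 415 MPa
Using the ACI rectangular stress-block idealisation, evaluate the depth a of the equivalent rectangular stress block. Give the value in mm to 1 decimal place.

T = A_s f_y = 6120 × 415 = 2539800 N = 2539.8 kN.
Setting C = 0.85 f'_c a b equal to T: a = 2539800/(0.85 × 30 × 590) = 168.8 mm.

a ≈ 168.8 mm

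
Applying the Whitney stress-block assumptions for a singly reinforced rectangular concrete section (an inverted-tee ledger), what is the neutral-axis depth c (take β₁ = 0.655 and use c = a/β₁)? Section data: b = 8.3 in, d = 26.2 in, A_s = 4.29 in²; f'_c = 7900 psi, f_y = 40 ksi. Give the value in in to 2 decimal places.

c ≈ 4.70 in

T = A_s f_y = 4.29 × 40 = 171.6 kips.
a = T/(0.85 f'_c b) = 171.6/(0.85 × 7.9 × 8.3) = 3.0789 in.
With β₁ = 0.655, c = a/β₁ = 3.0789/0.655 = 4.70 in.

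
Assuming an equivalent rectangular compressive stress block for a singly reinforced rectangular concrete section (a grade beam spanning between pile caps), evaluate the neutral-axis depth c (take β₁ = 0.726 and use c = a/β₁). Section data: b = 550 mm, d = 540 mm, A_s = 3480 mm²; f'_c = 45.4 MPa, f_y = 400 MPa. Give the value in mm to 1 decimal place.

T = A_s f_y = 3480 × 400 = 1392000 N = 1392 kN.
Setting C = 0.85 f'_c a b equal to T: a = 1392000/(0.85 × 45.4 × 550) = 65.585 mm.
With β₁ = 0.726, c = a/β₁ = 65.585/0.726 = 90.3 mm.

c ≈ 90.3 mm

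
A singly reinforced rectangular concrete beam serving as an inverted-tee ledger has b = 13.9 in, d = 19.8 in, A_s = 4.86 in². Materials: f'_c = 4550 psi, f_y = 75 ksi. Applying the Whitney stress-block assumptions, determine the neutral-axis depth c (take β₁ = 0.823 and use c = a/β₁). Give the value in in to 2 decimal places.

c ≈ 8.24 in

T = A_s f_y = 4.86 × 75 = 364.5 kips.
a = T/(0.85 f'_c b) = 364.5/(0.85 × 4.55 × 13.9) = 6.7804 in.
With β₁ = 0.823, c = a/β₁ = 6.7804/0.823 = 8.24 in.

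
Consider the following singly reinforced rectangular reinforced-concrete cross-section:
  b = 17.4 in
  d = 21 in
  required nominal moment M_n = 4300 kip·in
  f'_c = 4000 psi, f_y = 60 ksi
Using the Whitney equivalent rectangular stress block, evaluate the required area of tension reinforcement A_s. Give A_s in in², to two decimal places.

A_s ≈ 3.75 in²

From M_n = 0.85 f'_c a b (d − a/2):
a = d − √(d² − 2M_n/(0.85 f'_c b)) = 21 − √(21² − 2 × 4300/(0.85 × 4 × 17.4)) = 3.806 in.
A_s = 0.85 f'_c a b / f_y = 0.85 × 4 × 3.806 × 17.4 / 60 = 3.753 in².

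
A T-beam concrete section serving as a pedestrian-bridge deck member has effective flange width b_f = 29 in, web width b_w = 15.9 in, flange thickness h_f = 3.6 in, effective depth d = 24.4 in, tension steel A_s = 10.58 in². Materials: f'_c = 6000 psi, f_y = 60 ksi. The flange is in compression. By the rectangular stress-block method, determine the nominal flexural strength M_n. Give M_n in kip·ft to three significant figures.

Tension: T = A_s f_y = 10.58 × 60 = 634.8 kips.
Try a within the flange: a = T/(0.85 f'_c b_f) = 634.8/(0.85 × 6 × 29) = 4.292 in.
a = 4.292 > h_f = 3.6 in: the block extends into the web. Split into flange-overhang and web parts.
C_f = 0.85 f'_c (b_f − b_w) h_f = 0.85 × 6 × (29 − 15.9) × 3.6 = 240.5 kips.
Remaining web compression depth: a_w = (T − C_f)/(0.85 f'_c b_w) = (634.8 − 240.5)/(0.85 × 6 × 15.9) = 4.862 in.
M_n = C_f(d − h_f/2) + (T − C_f)(d − a_w/2) = 240.5 × (24.4 − 1.8) + 394.3 × (24.4 − 2.431) = 5435.3 + 8662.4 = 14097.7 kip·in.
M_n = 14097.7/12 = 1174.81 kip·ft.

M_n ≈ 1170 kip·ft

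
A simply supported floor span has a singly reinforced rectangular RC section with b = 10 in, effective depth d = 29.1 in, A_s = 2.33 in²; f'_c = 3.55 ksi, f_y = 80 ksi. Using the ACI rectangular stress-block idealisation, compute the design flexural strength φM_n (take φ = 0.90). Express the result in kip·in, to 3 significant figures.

T = A_s f_y = 2.33 × 80 = 186.4 kips.
a = T/(0.85 f'_c b) = 186.4/(0.85 × 3.55 × 10) = 6.177 in.
M_n = T(d − a/2) = 186.4 × (29.1 − 3.0885) = 4848.5 kip·in.
φM_n = 0.90 × 4848.5 = 4363.7 kip·in.

φM_n ≈ 4360 kip·in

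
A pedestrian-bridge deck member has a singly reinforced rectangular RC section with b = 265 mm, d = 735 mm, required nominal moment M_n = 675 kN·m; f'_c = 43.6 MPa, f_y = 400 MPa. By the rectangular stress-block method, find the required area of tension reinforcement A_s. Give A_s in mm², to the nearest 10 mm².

With M_n = 0.85 f'_c a b (d − a/2), solve the quadratic for a:
a = d − √(d² − 2M_n/(0.85 f'_c b)) = 735 − √(735² − 2 × 675×10⁶/(0.85 × 43.6 × 265)) = 100.36 mm.
A_s = 0.85 f'_c a b / f_y = 0.85 × 43.6 × 100.36 × 265 / 400 = 2464.1 mm².

A_s ≈ 2460 mm²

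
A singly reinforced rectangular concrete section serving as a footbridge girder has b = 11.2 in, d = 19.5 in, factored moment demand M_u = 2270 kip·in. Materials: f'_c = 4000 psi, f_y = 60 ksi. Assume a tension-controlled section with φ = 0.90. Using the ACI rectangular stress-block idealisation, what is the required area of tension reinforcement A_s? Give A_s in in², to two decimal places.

M_n = M_u/φ = 2270/0.90 = 2522.22 kip·in.
From M_n = 0.85 f'_c a b (d − a/2):
a = d − √(d² − 2M_n/(0.85 f'_c b)) = 19.5 − √(19.5² − 2 × 2522.22/(0.85 × 4 × 11.2)) = 3.759 in.
A_s = 0.85 f'_c a b / f_y = 0.85 × 4 × 3.759 × 11.2 / 60 = 2.386 in².

A_s ≈ 2.39 in²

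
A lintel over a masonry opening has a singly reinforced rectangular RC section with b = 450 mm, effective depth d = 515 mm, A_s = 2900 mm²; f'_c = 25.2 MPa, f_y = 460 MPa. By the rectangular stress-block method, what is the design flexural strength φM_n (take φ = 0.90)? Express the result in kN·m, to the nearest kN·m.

T = A_s f_y = 2900 × 460 = 1334000 N = 1334 kN.
From C = T: a = T/(0.85 f'_c b) = 1334000/(0.85 × 25.2 × 450) = 138.40 mm.
M_n = T(d − a/2) = 1334 kN × (515 − 69.2) mm = 594.70 kN·m.
φM_n = 0.90 × 594.70 = 535.23 kN·m.

φM_n ≈ 535 kN·m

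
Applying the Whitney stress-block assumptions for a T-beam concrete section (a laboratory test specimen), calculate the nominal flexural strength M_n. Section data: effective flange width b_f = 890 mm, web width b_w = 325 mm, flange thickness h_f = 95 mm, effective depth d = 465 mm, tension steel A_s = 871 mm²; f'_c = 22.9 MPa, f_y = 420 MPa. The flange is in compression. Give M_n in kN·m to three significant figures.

M_n ≈ 166 kN·m

Tension: T = A_s f_y = 871 × 420 = 365820 N.
Try a within the flange: a = T/(0.85 f'_c b_f) = 365820/(0.85 × 22.9 × 890) = 21.12 mm.
Since a = 21.12 ≤ h_f = 95 mm, the stress block lies entirely in the flange; analyse as a rectangular beam of width b_f.
M_n = T(d − a/2) = 365820 × (465 − 10.56) = 166.24 × 10⁶ N·mm.
M_n = 166.24 kN·m.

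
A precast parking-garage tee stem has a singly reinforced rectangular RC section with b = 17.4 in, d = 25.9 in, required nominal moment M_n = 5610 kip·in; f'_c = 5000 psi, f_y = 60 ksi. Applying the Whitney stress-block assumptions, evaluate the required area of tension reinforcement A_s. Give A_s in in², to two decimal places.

From M_n = 0.85 f'_c a b (d − a/2):
a = d − √(d² − 2M_n/(0.85 f'_c b)) = 25.9 − √(25.9² − 2 × 5610/(0.85 × 5 × 17.4)) = 3.117 in.
A_s = 0.85 f'_c a b / f_y = 0.85 × 5 × 3.117 × 17.4 / 60 = 3.842 in².

A_s ≈ 3.84 in²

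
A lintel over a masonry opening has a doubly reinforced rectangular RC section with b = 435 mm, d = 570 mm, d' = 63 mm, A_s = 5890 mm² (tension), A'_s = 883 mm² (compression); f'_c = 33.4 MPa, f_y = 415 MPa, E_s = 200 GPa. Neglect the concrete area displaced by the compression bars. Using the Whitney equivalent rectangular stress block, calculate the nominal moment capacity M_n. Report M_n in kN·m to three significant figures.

Assume both tension and compression steel yield.
Net tension couple steel: A_s − A'_s = 5007 mm².
a = (A_s − A'_s) f_y / (0.85 f'_c b) = 2077905/(0.85 × 33.4 × 435) = 168.26 mm.
c = a/β₁ = 168.26/0.811 = 207.47 mm; ε'_s = 0.003(c − d')/c = 0.0021 ≥ f_y/E_s = 0.0021, so compression steel does yield.
M_n = (A_s − A'_s) f_y (d − a/2) + A'_s f_y (d − d') = [2077905 × (570 − 84.13) + 366445 × (570 − 63)] × 10⁻⁶ = 1009.59 + 185.79 = 1195.38 kN·m.

M_n ≈ 1200 kN·m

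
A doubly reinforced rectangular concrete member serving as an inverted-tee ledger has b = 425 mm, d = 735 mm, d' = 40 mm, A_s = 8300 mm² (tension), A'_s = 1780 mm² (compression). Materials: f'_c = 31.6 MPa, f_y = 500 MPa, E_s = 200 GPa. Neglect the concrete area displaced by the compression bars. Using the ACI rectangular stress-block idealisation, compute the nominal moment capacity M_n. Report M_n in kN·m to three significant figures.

M_n ≈ 2550 kN·m

Assume both tension and compression steel yield.
Net tension couple steel: A_s − A'_s = 6520 mm².
a = (A_s − A'_s) f_y / (0.85 f'_c b) = 3260000/(0.85 × 31.6 × 425) = 285.58 mm.
c = a/β₁ = 285.58/0.824 = 346.58 mm; ε'_s = 0.003(c − d')/c = 0.0027 ≥ f_y/E_s = 0.0025, so compression steel does yield.
M_n = (A_s − A'_s) f_y (d − a/2) + A'_s f_y (d − d') = [3260000 × (735 − 142.79) + 890000 × (735 − 40)] × 10⁻⁶ = 1930.60 + 618.55 = 2549.15 kN·m.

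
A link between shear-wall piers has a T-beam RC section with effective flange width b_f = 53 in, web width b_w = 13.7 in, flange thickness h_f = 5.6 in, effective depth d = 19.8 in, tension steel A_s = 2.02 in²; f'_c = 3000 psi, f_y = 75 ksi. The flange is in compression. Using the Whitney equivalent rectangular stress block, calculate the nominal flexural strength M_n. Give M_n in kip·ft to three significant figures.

M_n ≈ 243 kip·ft

Tension: T = A_s f_y = 2.02 × 75 = 151.5 kips.
Try a within the flange: a = T/(0.85 f'_c b_f) = 151.5/(0.85 × 3 × 53) = 1.121 in.
Since a = 1.121 ≤ h_f = 5.6 in, the stress block lies entirely in the flange; analyse as a rectangular beam of width b_f.
M_n = T(d − a/2) = 151.5 × (19.8 − 0.5605) = 2914.8 kip·in.
M_n = 2914.8/12 = 242.90 kip·ft.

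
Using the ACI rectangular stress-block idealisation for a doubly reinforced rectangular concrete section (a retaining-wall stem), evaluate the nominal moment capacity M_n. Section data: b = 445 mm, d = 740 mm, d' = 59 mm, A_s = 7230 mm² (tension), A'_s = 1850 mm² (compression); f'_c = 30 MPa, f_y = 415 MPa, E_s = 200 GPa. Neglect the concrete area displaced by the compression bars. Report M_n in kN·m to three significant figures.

M_n ≈ 1960 kN·m

Assume both tension and compression steel yield.
Net tension couple steel: A_s − A'_s = 5380 mm².
a = (A_s − A'_s) f_y / (0.85 f'_c b) = 2232700/(0.85 × 30 × 445) = 196.76 mm.
c = a/β₁ = 196.76/0.836 = 235.36 mm; ε'_s = 0.003(c − d')/c = 0.0022 ≥ f_y/E_s = 0.0021, so compression steel does yield.
M_n = (A_s − A'_s) f_y (d − a/2) + A'_s f_y (d − d') = [2232700 × (740 − 98.38) + 767750 × (740 − 59)] × 10⁻⁶ = 1432.54 + 522.84 = 1955.38 kN·m.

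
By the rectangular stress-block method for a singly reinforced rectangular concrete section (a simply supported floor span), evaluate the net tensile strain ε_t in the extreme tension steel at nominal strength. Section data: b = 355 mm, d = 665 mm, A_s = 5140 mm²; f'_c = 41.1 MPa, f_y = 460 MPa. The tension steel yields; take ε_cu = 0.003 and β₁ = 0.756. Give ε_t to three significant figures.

ε_t ≈ 0.00491

a = A_s f_y/(0.85 f'_c b) = 190.65 mm.
β₁ = 0.756, so c = a/β₁ = 190.65/0.756 = 252.18 mm.
From the linear strain diagram with ε_cu = 0.003: ε_t = 0.003 (d − c)/c = 0.003 × (665 − 252.18)/252.18 = 0.00491.
ε_t is between 0.004 and 0.005 — transition zone.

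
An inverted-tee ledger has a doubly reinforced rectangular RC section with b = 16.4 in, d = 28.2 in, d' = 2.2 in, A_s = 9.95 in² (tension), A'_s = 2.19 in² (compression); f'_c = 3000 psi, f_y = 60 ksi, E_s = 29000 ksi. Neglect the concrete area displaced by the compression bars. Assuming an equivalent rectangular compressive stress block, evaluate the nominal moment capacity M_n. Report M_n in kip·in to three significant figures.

M_n ≈ 14000 kip·in

Assume both steels yield.
a = (A_s − A'_s) f_y/(0.85 f'_c b) = (9.95 − 2.19) × 60/(0.85 × 3 × 16.4) = 11.133 in.
c = a/β₁ = 11.133/0.85 = 13.098 in; ε'_s = 0.003(c − d')/c = 0.0025 ≥ ε_y = 0.0021, so the compression steel yields.
M_n = (A_s − A'_s) f_y (d − a/2) + A'_s f_y (d − d') = 465.6 × (28.2 − 5.5665) + 131.4 × (28.2 − 2.2) = 10538.2 + 3416.4 = 13954.6 kip·in.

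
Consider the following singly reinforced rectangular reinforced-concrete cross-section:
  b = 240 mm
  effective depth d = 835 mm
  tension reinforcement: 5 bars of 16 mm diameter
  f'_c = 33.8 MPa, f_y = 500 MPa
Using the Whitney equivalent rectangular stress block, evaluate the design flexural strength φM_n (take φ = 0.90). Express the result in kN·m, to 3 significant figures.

φM_n ≈ 361 kN·m

A_s = 5 × 201 = 1005 mm².
T = A_s f_y = 1005 × 500 = 502500 N = 502.5 kN.
From C = T: a = T/(0.85 f'_c b) = 502500/(0.85 × 33.8 × 240) = 72.88 mm.
M_n = T(d − a/2) = 502.5 kN × (835 − 36.44) mm = 401.28 kN·m.
φM_n = 0.90 × 401.28 = 361.15 kN·m.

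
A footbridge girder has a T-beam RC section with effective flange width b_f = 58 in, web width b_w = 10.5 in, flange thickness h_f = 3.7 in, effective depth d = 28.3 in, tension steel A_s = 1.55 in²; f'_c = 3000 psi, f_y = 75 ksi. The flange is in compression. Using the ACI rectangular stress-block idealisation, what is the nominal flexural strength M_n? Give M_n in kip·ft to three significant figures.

M_n ≈ 270 kip·ft

Tension: T = A_s f_y = 1.55 × 75 = 116.25 kips.
Try a within the flange: a = T/(0.85 f'_c b_f) = 116.25/(0.85 × 3 × 58) = 0.786 in.
Since a = 0.786 ≤ h_f = 3.7 in, the stress block lies entirely in the flange; analyse as a rectangular beam of width b_f.
M_n = T(d − a/2) = 116.25 × (28.3 − 0.393) = 3244.2 kip·in.
M_n = 3244.2/12 = 270.35 kip·ft.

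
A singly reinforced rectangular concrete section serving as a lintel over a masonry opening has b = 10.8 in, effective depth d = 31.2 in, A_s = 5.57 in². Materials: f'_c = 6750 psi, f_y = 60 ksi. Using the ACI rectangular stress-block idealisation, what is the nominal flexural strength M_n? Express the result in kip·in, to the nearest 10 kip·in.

T = A_s f_y = 5.57 × 60 = 334.2 kips.
a = T/(0.85 f'_c b) = 334.2/(0.85 × 6.75 × 10.8) = 5.393 in.
M_n = T(d − a/2) = 334.2 × (31.2 − 2.6965) = 9525.9 kip·in.

M_n ≈ 9530 kip·in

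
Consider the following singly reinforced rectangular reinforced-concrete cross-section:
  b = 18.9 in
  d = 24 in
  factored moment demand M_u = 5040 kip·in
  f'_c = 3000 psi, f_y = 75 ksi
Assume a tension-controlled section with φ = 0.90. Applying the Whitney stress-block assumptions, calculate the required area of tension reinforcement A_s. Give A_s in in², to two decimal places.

M_n = M_u/φ = 5040/0.90 = 5600 kip·in.
From M_n = 0.85 f'_c a b (d − a/2):
a = d − √(d² − 2M_n/(0.85 f'_c b)) = 24 − √(24² − 2 × 5600/(0.85 × 3 × 18.9)) = 5.463 in.
A_s = 0.85 f'_c a b / f_y = 0.85 × 3 × 5.463 × 18.9 / 75 = 3.511 in².

A_s ≈ 3.51 in²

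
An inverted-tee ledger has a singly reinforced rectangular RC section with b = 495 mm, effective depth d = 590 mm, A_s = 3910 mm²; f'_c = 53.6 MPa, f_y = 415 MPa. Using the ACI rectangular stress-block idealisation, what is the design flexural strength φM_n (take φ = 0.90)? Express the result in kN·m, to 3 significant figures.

φM_n ≈ 809 kN·m

T = A_s f_y = 3910 × 415 = 1622650 N = 1622.65 kN.
From C = T: a = T/(0.85 f'_c b) = 1622650/(0.85 × 53.6 × 495) = 71.95 mm.
M_n = T(d − a/2) = 1622.65 kN × (590 − 35.975) mm = 898.99 kN·m.
φM_n = 0.90 × 898.99 = 809.09 kN·m.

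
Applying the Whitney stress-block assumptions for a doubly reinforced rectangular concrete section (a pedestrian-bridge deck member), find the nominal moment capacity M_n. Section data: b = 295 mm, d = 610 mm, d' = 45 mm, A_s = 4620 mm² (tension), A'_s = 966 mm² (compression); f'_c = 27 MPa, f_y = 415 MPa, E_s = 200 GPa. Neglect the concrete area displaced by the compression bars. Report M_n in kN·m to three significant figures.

M_n ≈ 982 kN·m

Assume both tension and compression steel yield.
Net tension couple steel: A_s − A'_s = 3654 mm².
a = (A_s − A'_s) f_y / (0.85 f'_c b) = 1516410/(0.85 × 27 × 295) = 223.98 mm.
c = a/β₁ = 223.98/0.85 = 263.51 mm; ε'_s = 0.003(c − d')/c = 0.0025 ≥ f_y/E_s = 0.0021, so compression steel does yield.
M_n = (A_s − A'_s) f_y (d − a/2) + A'_s f_y (d − d') = [1516410 × (610 − 111.99) + 400890 × (610 − 45)] × 10⁻⁶ = 755.19 + 226.50 = 981.69 kN·m.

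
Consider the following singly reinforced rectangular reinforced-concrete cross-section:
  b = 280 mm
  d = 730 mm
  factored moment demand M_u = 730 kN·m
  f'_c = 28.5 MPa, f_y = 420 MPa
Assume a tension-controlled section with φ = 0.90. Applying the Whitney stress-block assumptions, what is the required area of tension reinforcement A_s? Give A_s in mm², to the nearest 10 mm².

A_s ≈ 3040 mm²

M_n = M_u/φ = 730/0.90 = 811.111 kN·m.
With M_n = 0.85 f'_c a b (d − a/2), solve the quadratic for a:
a = d − √(d² − 2M_n/(0.85 f'_c b)) = 730 − √(730² − 2 × 811.111×10⁶/(0.85 × 28.5 × 280)) = 188.02 mm.
A_s = 0.85 f'_c a b / f_y = 0.85 × 28.5 × 188.02 × 280 / 420 = 3036.5 mm².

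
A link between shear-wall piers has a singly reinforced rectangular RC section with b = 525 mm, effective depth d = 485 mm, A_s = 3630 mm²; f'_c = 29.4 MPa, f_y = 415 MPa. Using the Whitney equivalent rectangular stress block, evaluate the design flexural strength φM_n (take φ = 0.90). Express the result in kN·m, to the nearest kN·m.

T = A_s f_y = 3630 × 415 = 1506450 N = 1506.45 kN.
From C = T: a = T/(0.85 f'_c b) = 1506450/(0.85 × 29.4 × 525) = 114.82 mm.
M_n = T(d − a/2) = 1506.45 kN × (485 − 57.41) mm = 644.14 kN·m.
φM_n = 0.90 × 644.14 = 579.73 kN·m.

φM_n ≈ 580 kN·m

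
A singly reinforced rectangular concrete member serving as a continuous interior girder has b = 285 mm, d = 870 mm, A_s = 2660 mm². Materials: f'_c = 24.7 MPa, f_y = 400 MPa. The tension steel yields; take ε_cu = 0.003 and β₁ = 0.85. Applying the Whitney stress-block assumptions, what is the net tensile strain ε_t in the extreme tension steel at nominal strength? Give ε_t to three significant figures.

ε_t ≈ 0.00948

a = A_s f_y/(0.85 f'_c b) = 177.82 mm.
β₁ = 0.85, so c = a/β₁ = 177.82/0.85 = 209.20 mm.
From the linear strain diagram with ε_cu = 0.003: ε_t = 0.003 (d − c)/c = 0.003 × (870 − 209.20)/209.20 = 0.00948.
Since ε_t ≥ 0.005, the section is tension-controlled.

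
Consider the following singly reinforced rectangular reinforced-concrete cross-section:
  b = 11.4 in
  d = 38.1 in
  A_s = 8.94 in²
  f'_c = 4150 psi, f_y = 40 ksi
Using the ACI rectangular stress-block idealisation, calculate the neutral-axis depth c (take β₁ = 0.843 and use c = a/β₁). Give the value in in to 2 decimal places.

c ≈ 10.55 in

T = A_s f_y = 8.94 × 40 = 357.6 kips.
a = T/(0.85 f'_c b) = 357.6/(0.85 × 4.15 × 11.4) = 8.8925 in.
With β₁ = 0.843, c = a/β₁ = 8.8925/0.843 = 10.55 in.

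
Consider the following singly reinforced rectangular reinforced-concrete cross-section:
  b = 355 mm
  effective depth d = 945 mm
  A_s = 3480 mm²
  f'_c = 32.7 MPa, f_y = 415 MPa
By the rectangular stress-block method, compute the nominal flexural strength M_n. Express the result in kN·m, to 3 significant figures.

T = A_s f_y = 3480 × 415 = 1444200 N = 1444.2 kN.
From C = T: a = T/(0.85 f'_c b) = 1444200/(0.85 × 32.7 × 355) = 146.36 mm.
M_n = T(d − a/2) = 1444.2 kN × (945 − 73.18) mm = 1259.08 kN·m.

M_n ≈ 1260 kN·m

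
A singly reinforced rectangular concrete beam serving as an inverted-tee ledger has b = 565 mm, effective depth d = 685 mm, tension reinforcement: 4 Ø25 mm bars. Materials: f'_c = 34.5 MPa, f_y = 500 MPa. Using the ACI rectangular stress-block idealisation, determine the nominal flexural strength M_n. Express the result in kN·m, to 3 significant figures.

A_s = 4 × 491 = 1964 mm².
T = A_s f_y = 1964 × 500 = 982000 N = 982 kN.
From C = T: a = T/(0.85 f'_c b) = 982000/(0.85 × 34.5 × 565) = 59.27 mm.
M_n = T(d − a/2) = 982 kN × (685 − 29.635) mm = 643.57 kN·m.

M_n ≈ 644 kN·m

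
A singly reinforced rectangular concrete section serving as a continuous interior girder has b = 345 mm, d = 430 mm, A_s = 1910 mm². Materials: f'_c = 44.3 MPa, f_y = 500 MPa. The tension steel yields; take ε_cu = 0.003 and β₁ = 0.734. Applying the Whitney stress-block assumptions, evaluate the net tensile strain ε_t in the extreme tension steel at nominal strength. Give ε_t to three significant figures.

ε_t ≈ 0.00988

a = A_s f_y/(0.85 f'_c b) = 73.51 mm.
β₁ = 0.734, so c = a/β₁ = 73.51/0.734 = 100.15 mm.
From the linear strain diagram with ε_cu = 0.003: ε_t = 0.003 (d − c)/c = 0.003 × (430 − 100.15)/100.15 = 0.00988.
Since ε_t ≥ 0.005, the section is tension-controlled.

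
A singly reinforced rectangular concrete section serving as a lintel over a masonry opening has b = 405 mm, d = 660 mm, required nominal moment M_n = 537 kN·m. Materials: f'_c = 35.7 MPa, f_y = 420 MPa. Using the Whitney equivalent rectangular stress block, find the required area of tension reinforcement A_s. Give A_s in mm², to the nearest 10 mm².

A_s ≈ 2050 mm²

With M_n = 0.85 f'_c a b (d − a/2), solve the quadratic for a:
a = d − √(d² − 2M_n/(0.85 f'_c b)) = 660 − √(660² − 2 × 537×10⁶/(0.85 × 35.7 × 405)) = 69.91 mm.
A_s = 0.85 f'_c a b / f_y = 0.85 × 35.7 × 69.91 × 405 / 420 = 2045.7 mm².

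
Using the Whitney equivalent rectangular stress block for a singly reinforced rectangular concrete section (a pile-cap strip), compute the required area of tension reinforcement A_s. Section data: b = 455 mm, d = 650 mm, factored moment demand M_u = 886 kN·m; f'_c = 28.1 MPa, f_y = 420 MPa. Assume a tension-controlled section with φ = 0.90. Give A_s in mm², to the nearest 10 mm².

A_s ≈ 4110 mm²

M_n = M_u/φ = 886/0.90 = 984.444 kN·m.
With M_n = 0.85 f'_c a b (d − a/2), solve the quadratic for a:
a = d − √(d² − 2M_n/(0.85 f'_c b)) = 650 − √(650² − 2 × 984.444×10⁶/(0.85 × 28.1 × 455)) = 158.75 mm.
A_s = 0.85 f'_c a b / f_y = 0.85 × 28.1 × 158.75 × 455 / 420 = 4107.7 mm².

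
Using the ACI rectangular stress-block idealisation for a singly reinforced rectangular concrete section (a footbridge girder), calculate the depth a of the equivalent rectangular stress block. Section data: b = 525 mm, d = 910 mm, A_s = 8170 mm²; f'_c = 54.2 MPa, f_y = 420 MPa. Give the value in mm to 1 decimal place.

a ≈ 141.9 mm

T = A_s f_y = 8170 × 420 = 3431400 N = 3431.4 kN.
Setting C = 0.85 f'_c a b equal to T: a = 3431400/(0.85 × 54.2 × 525) = 141.9 mm.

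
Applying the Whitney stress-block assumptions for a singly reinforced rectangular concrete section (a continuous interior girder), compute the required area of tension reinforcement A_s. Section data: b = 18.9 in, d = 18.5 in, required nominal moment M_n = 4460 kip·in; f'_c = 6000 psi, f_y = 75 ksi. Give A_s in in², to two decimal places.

A_s ≈ 3.47 in²

From M_n = 0.85 f'_c a b (d − a/2):
a = d − √(d² − 2M_n/(0.85 f'_c b)) = 18.5 − √(18.5² − 2 × 4460/(0.85 × 6 × 18.9)) = 2.698 in.
A_s = 0.85 f'_c a b / f_y = 0.85 × 6 × 2.698 × 18.9 / 75 = 3.467 in².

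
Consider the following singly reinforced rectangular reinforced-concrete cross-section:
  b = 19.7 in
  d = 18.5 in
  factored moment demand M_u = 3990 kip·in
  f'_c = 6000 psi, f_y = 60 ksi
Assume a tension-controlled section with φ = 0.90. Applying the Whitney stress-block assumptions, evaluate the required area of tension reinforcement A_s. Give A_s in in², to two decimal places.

A_s ≈ 4.29 in²

M_n = M_u/φ = 3990/0.90 = 4433.33 kip·in.
From M_n = 0.85 f'_c a b (d − a/2):
a = d − √(d² − 2M_n/(0.85 f'_c b)) = 18.5 − √(18.5² − 2 × 4433.33/(0.85 × 6 × 19.7)) = 2.563 in.
A_s = 0.85 f'_c a b / f_y = 0.85 × 6 × 2.563 × 19.7 / 60 = 4.292 in².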